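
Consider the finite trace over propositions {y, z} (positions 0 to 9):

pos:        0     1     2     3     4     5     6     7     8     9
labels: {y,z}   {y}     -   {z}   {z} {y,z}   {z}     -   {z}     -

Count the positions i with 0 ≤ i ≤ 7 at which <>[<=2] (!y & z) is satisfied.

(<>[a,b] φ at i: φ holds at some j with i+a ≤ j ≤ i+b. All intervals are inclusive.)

Evaluate at each i in [0,7]:
  i=0: ✗ (none in [0,2])
  i=1: ✓ (witness j=3)
  i=2: ✓ (witness j=3)
  i=3: ✓ (witness j=3)
  i=4: ✓ (witness j=4)
  i=5: ✓ (witness j=6)
  i=6: ✓ (witness j=6)
  i=7: ✓ (witness j=8)
Positions where it holds: {1, 2, 3, 4, 5, 6, 7} → 7.

7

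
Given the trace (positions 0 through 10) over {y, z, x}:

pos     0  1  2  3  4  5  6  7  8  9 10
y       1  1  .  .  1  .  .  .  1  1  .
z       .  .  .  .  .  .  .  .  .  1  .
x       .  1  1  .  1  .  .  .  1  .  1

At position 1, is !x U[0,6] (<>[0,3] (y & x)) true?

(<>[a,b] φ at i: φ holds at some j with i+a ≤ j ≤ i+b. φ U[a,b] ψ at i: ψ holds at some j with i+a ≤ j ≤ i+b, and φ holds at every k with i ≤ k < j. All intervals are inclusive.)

True

Need some j in [1,7] with <>[0,3] (y & x), and !x at every k in [1,j-1].
  j=1: <>[0,3] (y & x) holds; no prefix to check → satisfied.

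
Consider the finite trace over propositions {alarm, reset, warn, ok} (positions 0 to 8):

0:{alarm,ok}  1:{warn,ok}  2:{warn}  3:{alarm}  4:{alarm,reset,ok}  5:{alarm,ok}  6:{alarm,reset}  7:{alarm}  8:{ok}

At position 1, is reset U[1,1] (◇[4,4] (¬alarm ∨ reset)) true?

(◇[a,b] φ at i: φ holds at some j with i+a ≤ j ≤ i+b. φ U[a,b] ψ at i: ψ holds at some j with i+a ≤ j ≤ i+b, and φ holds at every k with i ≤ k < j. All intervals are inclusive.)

Need some j in [2,2] with ◇[4,4] (¬alarm ∨ reset), and reset at every k in [1,j-1].
  j=2: ◇[4,4] (¬alarm ∨ reset) holds, but reset fails at k=1 → not this j.
No j in the window works → until fails.

False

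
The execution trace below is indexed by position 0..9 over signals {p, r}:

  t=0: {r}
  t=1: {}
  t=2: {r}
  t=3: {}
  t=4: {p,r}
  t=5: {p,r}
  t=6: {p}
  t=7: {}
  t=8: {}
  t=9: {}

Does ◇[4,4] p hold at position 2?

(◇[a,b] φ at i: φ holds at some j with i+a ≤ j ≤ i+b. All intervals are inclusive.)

Check p at each j in [6,6]:
  j=6: true
Found at j=6 → formula holds.

True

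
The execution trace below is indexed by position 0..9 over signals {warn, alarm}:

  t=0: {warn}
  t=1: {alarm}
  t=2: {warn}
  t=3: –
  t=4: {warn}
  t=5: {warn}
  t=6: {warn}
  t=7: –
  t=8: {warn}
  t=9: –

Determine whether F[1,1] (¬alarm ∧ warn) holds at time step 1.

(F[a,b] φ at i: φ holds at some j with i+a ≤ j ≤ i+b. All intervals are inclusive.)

Holds

Check (¬alarm ∧ warn) at each j in [2,2]:
  j=2: true
Found at j=2 → formula holds.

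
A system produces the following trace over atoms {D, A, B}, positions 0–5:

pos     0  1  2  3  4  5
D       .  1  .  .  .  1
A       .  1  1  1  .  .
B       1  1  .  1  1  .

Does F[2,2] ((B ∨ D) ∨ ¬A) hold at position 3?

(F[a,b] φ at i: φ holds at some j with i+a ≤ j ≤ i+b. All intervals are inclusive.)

True

Check ((B ∨ D) ∨ ¬A) at each j in [5,5]:
  j=5: true
Found at j=5 → formula holds.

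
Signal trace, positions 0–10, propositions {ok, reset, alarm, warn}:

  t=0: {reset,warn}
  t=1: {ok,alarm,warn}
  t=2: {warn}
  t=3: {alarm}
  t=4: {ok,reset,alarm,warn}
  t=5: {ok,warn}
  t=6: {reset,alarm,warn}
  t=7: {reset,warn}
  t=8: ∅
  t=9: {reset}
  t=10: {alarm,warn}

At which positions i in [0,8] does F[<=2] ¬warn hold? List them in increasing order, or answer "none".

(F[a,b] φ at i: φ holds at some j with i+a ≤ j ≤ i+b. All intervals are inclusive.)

Evaluate at each i in [0,8]:
  i=0: ✗ (none in [0,2])
  i=1: ✓ (witness j=3)
  i=2: ✓ (witness j=3)
  i=3: ✓ (witness j=3)
  i=4: ✗ (none in [4,6])
  i=5: ✗ (none in [5,7])
  i=6: ✓ (witness j=8)
  i=7: ✓ (witness j=8)
  i=8: ✓ (witness j=8)

1, 2, 3, 6, 7, 8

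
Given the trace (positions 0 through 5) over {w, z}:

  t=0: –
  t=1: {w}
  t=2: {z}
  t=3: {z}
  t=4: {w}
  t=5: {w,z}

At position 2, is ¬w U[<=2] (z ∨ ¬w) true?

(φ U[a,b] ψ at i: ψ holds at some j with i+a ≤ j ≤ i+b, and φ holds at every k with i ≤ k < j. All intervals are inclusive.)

Need some j in [2,4] with (z ∨ ¬w), and ¬w at every k in [2,j-1].
  j=2: (z ∨ ¬w) holds; no prefix to check → satisfied.

Holds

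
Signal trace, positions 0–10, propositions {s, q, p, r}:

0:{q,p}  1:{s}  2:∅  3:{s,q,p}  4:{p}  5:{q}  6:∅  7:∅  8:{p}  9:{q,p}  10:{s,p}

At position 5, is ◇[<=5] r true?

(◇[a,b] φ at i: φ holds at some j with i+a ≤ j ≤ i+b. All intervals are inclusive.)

Check r at each j in [5,10]:
  j=5: false
  j=6: false
  j=7: false
  j=8: false
  j=9: false
  j=10: false
No position in the window satisfies it → formula fails.

Does not hold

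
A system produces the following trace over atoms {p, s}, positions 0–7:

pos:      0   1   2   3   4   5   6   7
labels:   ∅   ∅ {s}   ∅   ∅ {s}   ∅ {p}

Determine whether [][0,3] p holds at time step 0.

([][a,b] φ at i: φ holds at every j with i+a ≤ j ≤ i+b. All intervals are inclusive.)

Check p at every j in [0,3]:
  j=0: false
  j=1: false
  j=2: false
  j=3: false
Fails at j=0 → formula fails.

No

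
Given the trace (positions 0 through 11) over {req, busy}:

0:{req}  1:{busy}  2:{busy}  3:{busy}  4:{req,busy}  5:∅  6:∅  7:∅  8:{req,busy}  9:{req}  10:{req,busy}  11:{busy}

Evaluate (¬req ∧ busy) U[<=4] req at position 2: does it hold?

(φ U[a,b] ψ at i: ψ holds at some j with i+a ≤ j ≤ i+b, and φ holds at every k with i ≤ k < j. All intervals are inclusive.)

True

Need some j in [2,6] with req, and (¬req ∧ busy) at every k in [2,j-1].
  j=2: req false.
  j=3: req false.
  j=4: req holds; (¬req ∧ busy) holds at every k in [2,3] → satisfied.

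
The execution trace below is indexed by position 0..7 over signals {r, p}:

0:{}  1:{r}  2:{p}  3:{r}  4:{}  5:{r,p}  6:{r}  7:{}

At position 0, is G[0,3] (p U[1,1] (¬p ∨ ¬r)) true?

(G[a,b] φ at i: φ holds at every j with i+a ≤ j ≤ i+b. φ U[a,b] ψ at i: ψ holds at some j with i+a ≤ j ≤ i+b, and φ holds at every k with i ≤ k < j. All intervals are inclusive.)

Check (p U[1,1] (¬p ∨ ¬r)) at every j in [0,3]:
  j=0: fails
  j=1: fails
  j=2: holds
  j=3: fails
Fails at j=0 → formula fails.

No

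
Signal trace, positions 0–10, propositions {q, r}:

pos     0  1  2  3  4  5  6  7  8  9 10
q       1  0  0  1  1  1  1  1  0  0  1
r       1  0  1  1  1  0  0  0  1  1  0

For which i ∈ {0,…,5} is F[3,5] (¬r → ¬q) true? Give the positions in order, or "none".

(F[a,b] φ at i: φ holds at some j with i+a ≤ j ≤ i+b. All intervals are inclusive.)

Evaluate at each i in [0,5]:
  i=0: ✓ (witness j=3)
  i=1: ✓ (witness j=4)
  i=2: ✗ (none in [5,7])
  i=3: ✓ (witness j=8)
  i=4: ✓ (witness j=8)
  i=5: ✓ (witness j=8)

0, 1, 3, 4, 5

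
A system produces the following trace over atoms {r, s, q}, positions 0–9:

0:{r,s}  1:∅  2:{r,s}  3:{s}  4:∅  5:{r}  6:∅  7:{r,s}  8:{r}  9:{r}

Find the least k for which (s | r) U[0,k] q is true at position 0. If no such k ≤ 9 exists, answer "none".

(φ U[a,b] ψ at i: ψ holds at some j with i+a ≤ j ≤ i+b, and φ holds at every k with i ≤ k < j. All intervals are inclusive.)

Need earliest j ≥ 0 with q, and (s | r) at every k in [0,j-1].
  j=0: rhs fails.
  j=1: rhs fails.
  j=2: rhs fails.
  j=3: rhs fails.
  j=4: rhs fails.
  j=5: rhs fails.
  j=6: rhs fails.
  j=7: rhs fails.
  j=8: rhs fails.
  j=9: rhs fails.
No witness within the range → none.

none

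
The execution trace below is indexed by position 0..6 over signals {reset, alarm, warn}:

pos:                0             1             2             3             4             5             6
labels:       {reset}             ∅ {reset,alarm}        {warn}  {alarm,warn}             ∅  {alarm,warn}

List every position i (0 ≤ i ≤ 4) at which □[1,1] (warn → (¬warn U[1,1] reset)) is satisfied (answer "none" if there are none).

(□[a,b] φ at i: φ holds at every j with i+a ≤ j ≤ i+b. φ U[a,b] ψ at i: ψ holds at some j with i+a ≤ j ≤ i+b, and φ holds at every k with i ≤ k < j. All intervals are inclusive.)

Evaluate at each i in [0,4]:
  i=0: ✓ (all of [1,1])
  i=1: ✓ (all of [2,2])
  i=2: ✗ (fails at j=3)
  i=3: ✗ (fails at j=4)
  i=4: ✓ (all of [5,5])

0, 1, 4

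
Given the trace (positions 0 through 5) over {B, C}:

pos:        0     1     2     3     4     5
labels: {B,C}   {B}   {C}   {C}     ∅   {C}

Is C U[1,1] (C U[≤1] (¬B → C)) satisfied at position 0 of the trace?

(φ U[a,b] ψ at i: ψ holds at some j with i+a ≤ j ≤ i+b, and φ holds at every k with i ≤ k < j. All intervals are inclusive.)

Need some j in [1,1] with (C U[≤1] (¬B → C)), and C at every k in [0,j-1].
  j=1: (C U[≤1] (¬B → C)) holds; C holds at every k in [0,0] → satisfied.

Holds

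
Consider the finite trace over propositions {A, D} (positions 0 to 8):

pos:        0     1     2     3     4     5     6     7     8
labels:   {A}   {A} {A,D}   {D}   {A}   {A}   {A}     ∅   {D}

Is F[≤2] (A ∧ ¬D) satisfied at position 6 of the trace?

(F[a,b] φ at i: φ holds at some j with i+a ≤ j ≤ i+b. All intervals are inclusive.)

Holds

Check (A ∧ ¬D) at each j in [6,8]:
  j=6: true
  j=7: false
  j=8: false
Found at j=6 → formula holds.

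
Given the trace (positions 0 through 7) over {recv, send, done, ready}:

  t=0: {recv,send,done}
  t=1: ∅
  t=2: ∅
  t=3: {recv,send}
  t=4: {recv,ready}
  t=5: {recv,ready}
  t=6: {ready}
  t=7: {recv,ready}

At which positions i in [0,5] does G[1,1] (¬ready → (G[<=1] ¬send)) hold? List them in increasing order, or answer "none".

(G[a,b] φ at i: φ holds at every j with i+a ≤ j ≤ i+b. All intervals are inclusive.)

0, 3, 4, 5

Evaluate at each i in [0,5]:
  i=0: ✓ (all of [1,1])
  i=1: ✗ (fails at j=2)
  i=2: ✗ (fails at j=3)
  i=3: ✓ (all of [4,4])
  i=4: ✓ (all of [5,5])
  i=5: ✓ (all of [6,6])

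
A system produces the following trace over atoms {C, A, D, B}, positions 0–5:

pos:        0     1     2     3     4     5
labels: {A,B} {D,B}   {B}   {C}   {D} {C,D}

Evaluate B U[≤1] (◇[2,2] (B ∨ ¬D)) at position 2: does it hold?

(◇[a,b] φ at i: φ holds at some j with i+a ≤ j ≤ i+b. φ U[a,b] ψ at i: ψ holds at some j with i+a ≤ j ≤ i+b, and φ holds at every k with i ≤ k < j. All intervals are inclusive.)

Need some j in [2,3] with ◇[2,2] (B ∨ ¬D), and B at every k in [2,j-1].
  j=2: ◇[2,2] (B ∨ ¬D) — fails (none in [4,4]).
  j=3: ◇[2,2] (B ∨ ¬D) — fails (none in [5,5]).
No j in the window works → until fails.

Does not hold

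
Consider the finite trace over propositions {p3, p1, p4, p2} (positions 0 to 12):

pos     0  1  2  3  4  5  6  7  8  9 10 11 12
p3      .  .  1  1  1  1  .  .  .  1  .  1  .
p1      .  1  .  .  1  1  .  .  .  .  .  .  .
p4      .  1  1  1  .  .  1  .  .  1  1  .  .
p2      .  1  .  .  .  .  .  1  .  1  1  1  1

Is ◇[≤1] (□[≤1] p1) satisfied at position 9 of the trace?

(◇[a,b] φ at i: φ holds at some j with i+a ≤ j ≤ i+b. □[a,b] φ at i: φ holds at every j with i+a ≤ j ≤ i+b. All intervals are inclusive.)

No

Check □[≤1] p1 at each j in [9,10]:
  j=9: fails at 9
  j=10: fails at 10
No position in the window satisfies it → formula fails.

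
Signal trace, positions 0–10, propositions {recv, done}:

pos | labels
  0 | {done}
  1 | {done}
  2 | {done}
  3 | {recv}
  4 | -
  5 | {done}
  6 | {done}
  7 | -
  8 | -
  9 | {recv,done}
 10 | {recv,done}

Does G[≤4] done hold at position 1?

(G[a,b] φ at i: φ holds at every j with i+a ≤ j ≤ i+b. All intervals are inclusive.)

Does not hold

Check done at every j in [1,5]:
  j=1: true
  j=2: true
  j=3: false
  j=4: false
  j=5: true
Fails at j=3 → formula fails.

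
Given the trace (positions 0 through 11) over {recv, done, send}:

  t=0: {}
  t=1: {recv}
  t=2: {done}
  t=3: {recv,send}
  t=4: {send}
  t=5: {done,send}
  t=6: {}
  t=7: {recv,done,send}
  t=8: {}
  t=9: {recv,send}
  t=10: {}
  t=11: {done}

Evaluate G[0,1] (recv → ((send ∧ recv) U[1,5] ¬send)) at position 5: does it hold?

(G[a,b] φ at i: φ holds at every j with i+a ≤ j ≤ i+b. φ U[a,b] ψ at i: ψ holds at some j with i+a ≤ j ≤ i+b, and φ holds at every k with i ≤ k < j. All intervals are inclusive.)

Check (recv → ((send ∧ recv) U[1,5] ¬send)) at every j in [5,6]:
  j=5: antecedent false → ✓
  j=6: antecedent false → ✓
All positions satisfy it → formula holds.

Yes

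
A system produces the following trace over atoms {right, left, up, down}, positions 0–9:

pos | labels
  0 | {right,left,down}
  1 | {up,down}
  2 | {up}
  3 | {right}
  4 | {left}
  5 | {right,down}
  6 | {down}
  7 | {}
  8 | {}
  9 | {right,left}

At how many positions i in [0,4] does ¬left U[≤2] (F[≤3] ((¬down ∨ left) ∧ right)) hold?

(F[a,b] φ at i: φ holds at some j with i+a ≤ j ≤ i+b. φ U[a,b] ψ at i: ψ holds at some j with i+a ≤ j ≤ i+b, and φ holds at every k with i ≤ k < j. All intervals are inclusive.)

4

Evaluate at each i in [0,4]:
  i=0: ✓ (rhs at j=0)
  i=1: ✓ (rhs at j=1)
  i=2: ✓ (rhs at j=2)
  i=3: ✓ (rhs at j=3)
  i=4: ✗ (lhs fails at k=4 before rhs at j=6)
Positions where it holds: {0, 1, 2, 3} → 4.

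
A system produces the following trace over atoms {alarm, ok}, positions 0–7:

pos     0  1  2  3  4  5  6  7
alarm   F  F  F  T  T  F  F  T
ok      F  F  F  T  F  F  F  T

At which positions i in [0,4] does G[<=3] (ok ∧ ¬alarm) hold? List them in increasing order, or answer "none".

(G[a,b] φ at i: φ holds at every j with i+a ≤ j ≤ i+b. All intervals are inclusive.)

none

Evaluate at each i in [0,4]:
  i=0: ✗ (fails at j=0)
  i=1: ✗ (fails at j=1)
  i=2: ✗ (fails at j=2)
  i=3: ✗ (fails at j=3)
  i=4: ✗ (fails at j=4)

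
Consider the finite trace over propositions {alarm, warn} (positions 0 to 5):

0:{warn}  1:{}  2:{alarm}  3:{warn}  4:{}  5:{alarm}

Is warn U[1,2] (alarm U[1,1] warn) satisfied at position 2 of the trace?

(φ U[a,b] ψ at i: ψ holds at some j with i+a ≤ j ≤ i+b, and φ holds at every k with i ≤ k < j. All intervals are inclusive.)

No

Need some j in [3,4] with (alarm U[1,1] warn), and warn at every k in [2,j-1].
  j=3: (alarm U[1,1] warn) — fails.
  j=4: (alarm U[1,1] warn) — fails.
No j in the window works → until fails.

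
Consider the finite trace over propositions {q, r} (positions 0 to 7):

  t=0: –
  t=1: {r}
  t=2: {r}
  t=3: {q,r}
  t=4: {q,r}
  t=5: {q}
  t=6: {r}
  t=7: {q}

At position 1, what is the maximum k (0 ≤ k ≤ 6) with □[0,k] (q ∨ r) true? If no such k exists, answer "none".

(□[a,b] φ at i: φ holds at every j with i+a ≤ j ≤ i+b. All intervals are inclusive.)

6

(q ∨ r) must hold from j=1 onward; find where it first fails.
  j=1: holds
  j=2: holds
  j=3: holds
  j=4: holds
  j=5: holds
  j=6: holds
  j=7: holds
Holds through j=7; largest k = 6.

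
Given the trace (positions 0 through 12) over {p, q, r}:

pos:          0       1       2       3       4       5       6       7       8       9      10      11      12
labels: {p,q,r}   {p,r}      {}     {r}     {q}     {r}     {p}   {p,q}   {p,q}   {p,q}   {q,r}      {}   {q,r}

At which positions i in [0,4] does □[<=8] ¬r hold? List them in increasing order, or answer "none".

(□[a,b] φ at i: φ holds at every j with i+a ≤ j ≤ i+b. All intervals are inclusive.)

none

Evaluate at each i in [0,4]:
  i=0: ✗ (fails at j=0)
  i=1: ✗ (fails at j=1)
  i=2: ✗ (fails at j=3)
  i=3: ✗ (fails at j=3)
  i=4: ✗ (fails at j=5)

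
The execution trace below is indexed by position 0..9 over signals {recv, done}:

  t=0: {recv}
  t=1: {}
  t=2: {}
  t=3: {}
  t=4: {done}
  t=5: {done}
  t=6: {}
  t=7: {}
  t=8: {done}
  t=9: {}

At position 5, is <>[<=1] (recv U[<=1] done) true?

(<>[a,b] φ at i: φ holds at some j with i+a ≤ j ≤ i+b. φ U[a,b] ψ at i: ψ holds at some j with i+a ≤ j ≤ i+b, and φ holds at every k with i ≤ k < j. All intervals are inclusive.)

True

Check (recv U[<=1] done) at each j in [5,6]:
  j=5: holds
  j=6: fails
Found at j=5 → formula holds.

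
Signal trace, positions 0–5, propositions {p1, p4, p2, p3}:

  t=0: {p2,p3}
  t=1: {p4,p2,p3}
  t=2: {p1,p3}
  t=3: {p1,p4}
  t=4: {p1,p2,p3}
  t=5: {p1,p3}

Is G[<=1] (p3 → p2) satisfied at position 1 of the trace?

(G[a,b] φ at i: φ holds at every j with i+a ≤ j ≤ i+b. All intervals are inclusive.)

Check (p3 → p2) at every j in [1,2]:
  j=1: antecedent true; consequent true → ✓
  j=2: antecedent true; consequent false → ✗
Fails at j=2 → formula fails.

Does not hold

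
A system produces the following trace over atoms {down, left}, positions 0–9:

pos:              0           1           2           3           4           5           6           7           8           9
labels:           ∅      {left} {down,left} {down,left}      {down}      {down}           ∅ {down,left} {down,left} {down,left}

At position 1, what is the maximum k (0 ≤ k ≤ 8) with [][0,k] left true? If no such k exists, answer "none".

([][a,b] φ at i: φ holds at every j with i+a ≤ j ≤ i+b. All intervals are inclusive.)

2

left must hold from j=1 onward; find where it first fails.
  j=1: holds
  j=2: holds
  j=3: holds
  j=4: fails
Holds on [1,3], so largest k = 2.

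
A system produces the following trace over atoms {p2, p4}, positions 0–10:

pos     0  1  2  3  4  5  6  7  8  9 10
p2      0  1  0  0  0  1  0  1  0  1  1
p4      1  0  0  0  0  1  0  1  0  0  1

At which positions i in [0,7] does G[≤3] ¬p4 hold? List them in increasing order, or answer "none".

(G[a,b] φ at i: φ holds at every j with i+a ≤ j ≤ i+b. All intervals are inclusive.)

Evaluate at each i in [0,7]:
  i=0: ✗ (fails at j=0)
  i=1: ✓ (all of [1,4])
  i=2: ✗ (fails at j=5)
  i=3: ✗ (fails at j=5)
  i=4: ✗ (fails at j=5)
  i=5: ✗ (fails at j=5)
  i=6: ✗ (fails at j=7)
  i=7: ✗ (fails at j=7)

1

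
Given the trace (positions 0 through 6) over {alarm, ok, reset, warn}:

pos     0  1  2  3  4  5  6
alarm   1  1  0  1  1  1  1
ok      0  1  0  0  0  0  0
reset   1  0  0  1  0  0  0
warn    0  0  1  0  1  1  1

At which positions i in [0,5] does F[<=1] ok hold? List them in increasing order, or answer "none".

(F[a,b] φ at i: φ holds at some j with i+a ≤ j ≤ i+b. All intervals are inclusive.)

Evaluate at each i in [0,5]:
  i=0: ✓ (witness j=1)
  i=1: ✓ (witness j=1)
  i=2: ✗ (none in [2,3])
  i=3: ✗ (none in [3,4])
  i=4: ✗ (none in [4,5])
  i=5: ✗ (none in [5,6])

0, 1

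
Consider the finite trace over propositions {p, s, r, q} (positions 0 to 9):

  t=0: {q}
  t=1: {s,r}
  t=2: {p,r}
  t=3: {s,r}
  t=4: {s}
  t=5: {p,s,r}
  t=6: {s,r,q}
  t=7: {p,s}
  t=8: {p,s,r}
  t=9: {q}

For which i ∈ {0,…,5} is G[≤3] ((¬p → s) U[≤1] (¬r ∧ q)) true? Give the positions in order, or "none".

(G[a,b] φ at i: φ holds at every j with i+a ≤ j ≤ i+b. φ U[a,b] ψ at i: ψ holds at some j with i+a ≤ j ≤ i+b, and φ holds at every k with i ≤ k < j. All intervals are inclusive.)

none

Evaluate at each i in [0,5]:
  i=0: ✗ (fails at j=1)
  i=1: ✗ (fails at j=1)
  i=2: ✗ (fails at j=2)
  i=3: ✗ (fails at j=3)
  i=4: ✗ (fails at j=4)
  i=5: ✗ (fails at j=5)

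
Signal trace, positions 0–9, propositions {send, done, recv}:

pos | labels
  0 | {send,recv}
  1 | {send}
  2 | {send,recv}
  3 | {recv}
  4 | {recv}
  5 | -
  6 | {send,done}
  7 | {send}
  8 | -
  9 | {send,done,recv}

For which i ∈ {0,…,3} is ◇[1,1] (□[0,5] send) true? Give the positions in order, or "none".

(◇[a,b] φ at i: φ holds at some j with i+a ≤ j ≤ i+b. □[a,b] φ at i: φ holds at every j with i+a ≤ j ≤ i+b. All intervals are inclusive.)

Evaluate at each i in [0,3]:
  i=0: ✗ (none in [1,1])
  i=1: ✗ (none in [2,2])
  i=2: ✗ (none in [3,3])
  i=3: ✗ (none in [4,4])

none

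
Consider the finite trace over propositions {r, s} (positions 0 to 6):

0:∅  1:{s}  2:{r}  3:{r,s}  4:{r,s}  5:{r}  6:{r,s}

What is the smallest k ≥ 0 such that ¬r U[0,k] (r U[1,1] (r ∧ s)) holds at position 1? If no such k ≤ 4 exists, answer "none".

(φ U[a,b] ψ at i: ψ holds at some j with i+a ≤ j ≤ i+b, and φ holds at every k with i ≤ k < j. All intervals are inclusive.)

1

Need earliest j ≥ 1 with (r U[1,1] (r ∧ s)), and ¬r at every k in [1,j-1].
  j=1: rhs fails.
  j=2: rhs holds; lhs holds on [1,1]. k = 1.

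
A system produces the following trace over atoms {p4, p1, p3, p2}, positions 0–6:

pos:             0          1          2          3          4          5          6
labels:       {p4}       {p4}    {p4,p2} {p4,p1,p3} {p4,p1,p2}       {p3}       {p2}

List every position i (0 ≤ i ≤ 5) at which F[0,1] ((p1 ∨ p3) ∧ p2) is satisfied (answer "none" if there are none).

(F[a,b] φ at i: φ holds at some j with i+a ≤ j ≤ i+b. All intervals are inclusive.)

3, 4

Evaluate at each i in [0,5]:
  i=0: ✗ (none in [0,1])
  i=1: ✗ (none in [1,2])
  i=2: ✗ (none in [2,3])
  i=3: ✓ (witness j=4)
  i=4: ✓ (witness j=4)
  i=5: ✗ (none in [5,6])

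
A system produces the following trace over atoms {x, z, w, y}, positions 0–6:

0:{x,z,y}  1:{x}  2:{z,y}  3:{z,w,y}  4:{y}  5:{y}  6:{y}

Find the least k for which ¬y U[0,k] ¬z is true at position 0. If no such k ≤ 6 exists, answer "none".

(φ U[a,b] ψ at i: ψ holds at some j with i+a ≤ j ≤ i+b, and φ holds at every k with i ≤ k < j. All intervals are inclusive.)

none

Need earliest j ≥ 0 with ¬z, and ¬y at every k in [0,j-1].
  j=0: rhs fails.
  j=1: rhs holds but lhs fails at k=0.
  j=2: rhs fails.
  j=3: rhs fails.
  j=4: rhs holds but lhs fails at k=0.
  j=5: rhs holds but lhs fails at k=0.
  j=6: rhs holds but lhs fails at k=0.
No witness within the range → none.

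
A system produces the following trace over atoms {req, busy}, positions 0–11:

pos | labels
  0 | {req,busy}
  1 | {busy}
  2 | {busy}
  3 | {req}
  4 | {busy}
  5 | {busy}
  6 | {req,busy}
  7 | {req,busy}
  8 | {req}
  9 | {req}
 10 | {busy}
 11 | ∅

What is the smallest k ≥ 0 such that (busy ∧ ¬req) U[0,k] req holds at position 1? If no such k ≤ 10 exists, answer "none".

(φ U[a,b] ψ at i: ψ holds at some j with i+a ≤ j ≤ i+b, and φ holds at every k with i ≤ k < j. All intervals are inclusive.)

Need earliest j ≥ 1 with req, and (busy ∧ ¬req) at every k in [1,j-1].
  j=1: rhs fails.
  j=2: rhs fails.
  j=3: rhs holds; lhs holds on [1,2]. k = 2.

2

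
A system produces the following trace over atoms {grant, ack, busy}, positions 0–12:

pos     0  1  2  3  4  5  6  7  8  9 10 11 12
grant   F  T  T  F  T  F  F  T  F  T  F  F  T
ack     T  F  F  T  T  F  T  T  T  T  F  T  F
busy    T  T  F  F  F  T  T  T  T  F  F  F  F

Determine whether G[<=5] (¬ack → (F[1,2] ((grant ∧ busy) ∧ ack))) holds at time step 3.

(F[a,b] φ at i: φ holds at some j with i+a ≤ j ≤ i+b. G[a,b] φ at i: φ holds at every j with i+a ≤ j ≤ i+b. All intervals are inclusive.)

Check (¬ack → (F[1,2] ((grant ∧ busy) ∧ ack))) at every j in [3,8]:
  j=3: antecedent false → ✓
  j=4: antecedent false → ✓
  j=5: antecedent true; consequent holds (witness at 7) → ✓
  j=6: antecedent false → ✓
  j=7: antecedent false → ✓
  j=8: antecedent false → ✓
All positions satisfy it → formula holds.

Yes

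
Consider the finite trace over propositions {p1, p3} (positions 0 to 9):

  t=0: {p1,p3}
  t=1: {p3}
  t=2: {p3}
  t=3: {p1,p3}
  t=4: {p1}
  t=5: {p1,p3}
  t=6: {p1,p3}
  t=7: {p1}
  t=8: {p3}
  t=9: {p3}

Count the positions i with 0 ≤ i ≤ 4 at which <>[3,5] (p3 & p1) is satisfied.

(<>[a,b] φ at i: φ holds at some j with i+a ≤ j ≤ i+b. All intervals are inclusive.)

Evaluate at each i in [0,4]:
  i=0: ✓ (witness j=3)
  i=1: ✓ (witness j=5)
  i=2: ✓ (witness j=5)
  i=3: ✓ (witness j=6)
  i=4: ✗ (none in [7,9])
Positions where it holds: {0, 1, 2, 3} → 4.

4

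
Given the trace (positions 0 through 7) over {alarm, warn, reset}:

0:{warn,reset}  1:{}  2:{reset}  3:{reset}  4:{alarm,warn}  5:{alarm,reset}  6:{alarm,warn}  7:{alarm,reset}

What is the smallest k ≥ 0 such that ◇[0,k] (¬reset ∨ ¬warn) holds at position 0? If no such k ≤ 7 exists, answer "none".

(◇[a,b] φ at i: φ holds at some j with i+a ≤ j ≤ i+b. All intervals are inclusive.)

Scan j = 0,1,… for (¬reset ∨ ¬warn):
  j=0: fails
  j=1: holds
First hit at j=1, so smallest k = 1-0 = 1.

1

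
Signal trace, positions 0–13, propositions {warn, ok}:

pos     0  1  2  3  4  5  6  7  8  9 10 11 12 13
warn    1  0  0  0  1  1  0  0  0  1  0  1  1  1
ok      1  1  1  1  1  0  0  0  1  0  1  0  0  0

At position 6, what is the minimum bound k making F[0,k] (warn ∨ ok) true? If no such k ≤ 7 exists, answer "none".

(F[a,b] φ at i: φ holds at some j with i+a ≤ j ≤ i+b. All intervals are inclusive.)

Scan j = 6,7,… for (warn ∨ ok):
  j=6: fails
  j=7: fails
  j=8: holds
First hit at j=8, so smallest k = 8-6 = 2.

2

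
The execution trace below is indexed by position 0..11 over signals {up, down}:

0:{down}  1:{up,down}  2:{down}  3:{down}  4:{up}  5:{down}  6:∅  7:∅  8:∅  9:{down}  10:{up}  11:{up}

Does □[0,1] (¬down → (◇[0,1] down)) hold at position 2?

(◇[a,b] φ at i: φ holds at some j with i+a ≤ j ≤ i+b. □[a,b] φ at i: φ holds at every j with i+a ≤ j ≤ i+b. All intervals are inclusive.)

Check (¬down → (◇[0,1] down)) at every j in [2,3]:
  j=2: antecedent false → ✓
  j=3: antecedent false → ✓
All positions satisfy it → formula holds.

Holds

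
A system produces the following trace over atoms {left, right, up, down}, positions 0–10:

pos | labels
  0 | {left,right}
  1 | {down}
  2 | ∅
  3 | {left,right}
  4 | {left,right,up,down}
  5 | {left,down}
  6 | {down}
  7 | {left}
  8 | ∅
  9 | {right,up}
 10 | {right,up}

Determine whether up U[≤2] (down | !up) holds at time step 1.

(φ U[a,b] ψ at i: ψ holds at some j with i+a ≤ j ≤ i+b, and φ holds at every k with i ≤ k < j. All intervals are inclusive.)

True

Need some j in [1,3] with (down | !up), and up at every k in [1,j-1].
  j=1: (down | !up) holds; no prefix to check → satisfied.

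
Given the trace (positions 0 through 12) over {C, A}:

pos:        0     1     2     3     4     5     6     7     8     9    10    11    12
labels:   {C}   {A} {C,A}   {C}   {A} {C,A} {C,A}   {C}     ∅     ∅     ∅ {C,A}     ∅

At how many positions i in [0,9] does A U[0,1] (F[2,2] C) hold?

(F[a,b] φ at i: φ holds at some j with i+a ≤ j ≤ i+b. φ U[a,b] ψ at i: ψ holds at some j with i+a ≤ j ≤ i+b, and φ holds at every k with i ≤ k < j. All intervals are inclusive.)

Evaluate at each i in [0,9]:
  i=0: ✓ (rhs at j=0)
  i=1: ✓ (rhs at j=1)
  i=2: ✓ (rhs at j=3; lhs holds on [2,2])
  i=3: ✓ (rhs at j=3)
  i=4: ✓ (rhs at j=4)
  i=5: ✓ (rhs at j=5)
  i=6: ✗ (no rhs in [6,7])
  i=7: ✗ (no rhs in [7,8])
  i=8: ✗ (lhs fails at k=8 before rhs at j=9)
  i=9: ✓ (rhs at j=9)
Positions where it holds: {0, 1, 2, 3, 4, 5, 9} → 7.

7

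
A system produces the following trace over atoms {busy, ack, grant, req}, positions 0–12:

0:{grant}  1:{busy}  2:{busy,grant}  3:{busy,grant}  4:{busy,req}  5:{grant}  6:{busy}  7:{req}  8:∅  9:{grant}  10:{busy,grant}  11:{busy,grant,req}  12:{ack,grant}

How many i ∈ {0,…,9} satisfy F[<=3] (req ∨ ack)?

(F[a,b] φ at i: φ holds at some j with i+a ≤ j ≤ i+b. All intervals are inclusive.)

Evaluate at each i in [0,9]:
  i=0: ✗ (none in [0,3])
  i=1: ✓ (witness j=4)
  i=2: ✓ (witness j=4)
  i=3: ✓ (witness j=4)
  i=4: ✓ (witness j=4)
  i=5: ✓ (witness j=7)
  i=6: ✓ (witness j=7)
  i=7: ✓ (witness j=7)
  i=8: ✓ (witness j=11)
  i=9: ✓ (witness j=11)
Positions where it holds: {1, 2, 3, 4, 5, 6, 7, 8, 9} → 9.

9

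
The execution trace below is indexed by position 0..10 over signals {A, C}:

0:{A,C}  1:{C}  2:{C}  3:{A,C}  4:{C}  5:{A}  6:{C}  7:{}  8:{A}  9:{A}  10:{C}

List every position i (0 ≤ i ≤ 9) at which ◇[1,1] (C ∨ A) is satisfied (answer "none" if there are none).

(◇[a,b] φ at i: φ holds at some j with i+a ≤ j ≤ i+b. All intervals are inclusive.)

0, 1, 2, 3, 4, 5, 7, 8, 9

Evaluate at each i in [0,9]:
  i=0: ✓ (witness j=1)
  i=1: ✓ (witness j=2)
  i=2: ✓ (witness j=3)
  i=3: ✓ (witness j=4)
  i=4: ✓ (witness j=5)
  i=5: ✓ (witness j=6)
  i=6: ✗ (none in [7,7])
  i=7: ✓ (witness j=8)
  i=8: ✓ (witness j=9)
  i=9: ✓ (witness j=10)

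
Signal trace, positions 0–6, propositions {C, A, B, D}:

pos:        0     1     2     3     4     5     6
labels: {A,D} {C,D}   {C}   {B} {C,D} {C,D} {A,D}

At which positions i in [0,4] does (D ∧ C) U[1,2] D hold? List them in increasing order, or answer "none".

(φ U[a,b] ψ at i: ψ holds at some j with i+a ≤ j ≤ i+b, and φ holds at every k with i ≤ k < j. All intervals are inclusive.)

Evaluate at each i in [0,4]:
  i=0: ✗ (lhs fails at k=0 before rhs at j=1)
  i=1: ✗ (no rhs in [2,3])
  i=2: ✗ (lhs fails at k=2 before rhs at j=4)
  i=3: ✗ (lhs fails at k=3 before rhs at j=4)
  i=4: ✓ (rhs at j=5; lhs holds on [4,4])

4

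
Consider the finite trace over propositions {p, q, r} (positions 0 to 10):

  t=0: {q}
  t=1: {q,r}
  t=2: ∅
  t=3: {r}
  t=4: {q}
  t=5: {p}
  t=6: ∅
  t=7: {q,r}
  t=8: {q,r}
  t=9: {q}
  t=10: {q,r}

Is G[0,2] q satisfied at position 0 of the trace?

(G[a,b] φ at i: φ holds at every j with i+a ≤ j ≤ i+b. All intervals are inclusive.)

False

Check q at every j in [0,2]:
  j=0: true
  j=1: true
  j=2: false
Fails at j=2 → formula fails.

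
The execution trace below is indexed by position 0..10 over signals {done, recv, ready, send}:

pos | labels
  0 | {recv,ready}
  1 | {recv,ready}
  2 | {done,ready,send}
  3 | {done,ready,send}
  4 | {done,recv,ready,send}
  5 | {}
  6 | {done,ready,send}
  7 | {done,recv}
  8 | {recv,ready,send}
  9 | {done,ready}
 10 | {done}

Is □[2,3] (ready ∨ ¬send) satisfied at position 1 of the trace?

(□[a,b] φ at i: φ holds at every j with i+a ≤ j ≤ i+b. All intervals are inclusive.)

Check (ready ∨ ¬send) at every j in [3,4]:
  j=3: true
  j=4: true
All positions satisfy it → formula holds.

True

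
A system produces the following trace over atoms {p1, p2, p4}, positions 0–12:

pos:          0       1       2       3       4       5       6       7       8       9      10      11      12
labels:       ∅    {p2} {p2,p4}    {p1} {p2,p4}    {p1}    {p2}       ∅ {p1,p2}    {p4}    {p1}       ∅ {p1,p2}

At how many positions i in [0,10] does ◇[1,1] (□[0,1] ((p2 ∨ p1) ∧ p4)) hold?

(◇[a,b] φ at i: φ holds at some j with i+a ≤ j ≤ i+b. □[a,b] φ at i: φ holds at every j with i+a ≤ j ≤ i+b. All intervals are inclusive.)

0

Evaluate at each i in [0,10]:
  i=0: ✗ (none in [1,1])
  i=1: ✗ (none in [2,2])
  i=2: ✗ (none in [3,3])
  i=3: ✗ (none in [4,4])
  i=4: ✗ (none in [5,5])
  i=5: ✗ (none in [6,6])
  i=6: ✗ (none in [7,7])
  i=7: ✗ (none in [8,8])
  i=8: ✗ (none in [9,9])
  i=9: ✗ (none in [10,10])
  i=10: ✗ (none in [11,11])
Positions where it holds: {} → 0.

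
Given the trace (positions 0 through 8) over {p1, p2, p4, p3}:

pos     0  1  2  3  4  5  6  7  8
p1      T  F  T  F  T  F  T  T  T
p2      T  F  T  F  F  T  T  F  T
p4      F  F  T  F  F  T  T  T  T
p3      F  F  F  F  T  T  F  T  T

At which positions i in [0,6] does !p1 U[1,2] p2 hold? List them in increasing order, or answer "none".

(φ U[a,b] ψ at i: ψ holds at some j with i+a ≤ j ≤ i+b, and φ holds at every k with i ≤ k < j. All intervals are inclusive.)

1, 5

Evaluate at each i in [0,6]:
  i=0: ✗ (lhs fails at k=0 before rhs at j=2)
  i=1: ✓ (rhs at j=2; lhs holds on [1,1])
  i=2: ✗ (no rhs in [3,4])
  i=3: ✗ (lhs fails at k=4 before rhs at j=5)
  i=4: ✗ (lhs fails at k=4 before rhs at j=5)
  i=5: ✓ (rhs at j=6; lhs holds on [5,5])
  i=6: ✗ (lhs fails at k=6 before rhs at j=8)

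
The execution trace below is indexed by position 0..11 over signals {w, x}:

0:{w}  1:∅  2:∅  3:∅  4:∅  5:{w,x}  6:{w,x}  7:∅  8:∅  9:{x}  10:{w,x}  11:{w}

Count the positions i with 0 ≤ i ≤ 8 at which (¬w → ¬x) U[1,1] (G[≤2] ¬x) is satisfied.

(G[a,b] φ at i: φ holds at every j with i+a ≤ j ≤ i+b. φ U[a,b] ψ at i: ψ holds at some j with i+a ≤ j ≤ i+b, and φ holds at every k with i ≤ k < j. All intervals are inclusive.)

2

Evaluate at each i in [0,8]:
  i=0: ✓ (rhs at j=1; lhs holds on [0,0])
  i=1: ✓ (rhs at j=2; lhs holds on [1,1])
  i=2: ✗ (no rhs in [3,3])
  i=3: ✗ (no rhs in [4,4])
  i=4: ✗ (no rhs in [5,5])
  i=5: ✗ (no rhs in [6,6])
  i=6: ✗ (no rhs in [7,7])
  i=7: ✗ (no rhs in [8,8])
  i=8: ✗ (no rhs in [9,9])
Positions where it holds: {0, 1} → 2.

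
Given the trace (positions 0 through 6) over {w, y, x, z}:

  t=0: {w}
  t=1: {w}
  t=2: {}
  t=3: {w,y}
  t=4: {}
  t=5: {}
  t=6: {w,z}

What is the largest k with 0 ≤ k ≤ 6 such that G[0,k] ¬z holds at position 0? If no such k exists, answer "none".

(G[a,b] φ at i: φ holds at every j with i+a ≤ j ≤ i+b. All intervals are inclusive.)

5

¬z must hold from j=0 onward; find where it first fails.
  j=0: holds
  j=1: holds
  j=2: holds
  j=3: holds
  j=4: holds
  j=5: holds
  j=6: fails
Holds on [0,5], so largest k = 5.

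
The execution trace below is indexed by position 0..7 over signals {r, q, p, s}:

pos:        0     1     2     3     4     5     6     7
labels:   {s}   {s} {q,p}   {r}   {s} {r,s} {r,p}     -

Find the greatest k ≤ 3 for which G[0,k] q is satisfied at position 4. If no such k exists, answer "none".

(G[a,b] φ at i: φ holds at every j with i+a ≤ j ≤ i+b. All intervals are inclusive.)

none

q must hold from j=4 onward; find where it first fails.
  j=4: fails → no k works.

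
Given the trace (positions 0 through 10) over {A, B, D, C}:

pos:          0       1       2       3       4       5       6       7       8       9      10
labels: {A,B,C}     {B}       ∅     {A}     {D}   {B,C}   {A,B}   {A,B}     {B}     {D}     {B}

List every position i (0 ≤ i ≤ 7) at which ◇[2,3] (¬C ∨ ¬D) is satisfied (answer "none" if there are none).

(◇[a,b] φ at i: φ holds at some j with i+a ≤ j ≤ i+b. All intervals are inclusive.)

Evaluate at each i in [0,7]:
  i=0: ✓ (witness j=2)
  i=1: ✓ (witness j=3)
  i=2: ✓ (witness j=4)
  i=3: ✓ (witness j=5)
  i=4: ✓ (witness j=6)
  i=5: ✓ (witness j=7)
  i=6: ✓ (witness j=8)
  i=7: ✓ (witness j=9)

0, 1, 2, 3, 4, 5, 6, 7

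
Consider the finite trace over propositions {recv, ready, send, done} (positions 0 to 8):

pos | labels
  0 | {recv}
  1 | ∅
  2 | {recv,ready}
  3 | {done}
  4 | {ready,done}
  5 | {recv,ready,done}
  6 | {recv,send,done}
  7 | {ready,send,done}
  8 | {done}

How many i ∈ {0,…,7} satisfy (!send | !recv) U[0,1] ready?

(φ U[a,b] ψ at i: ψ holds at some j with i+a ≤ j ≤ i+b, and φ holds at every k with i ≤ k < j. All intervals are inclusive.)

Evaluate at each i in [0,7]:
  i=0: ✗ (no rhs in [0,1])
  i=1: ✓ (rhs at j=2; lhs holds on [1,1])
  i=2: ✓ (rhs at j=2)
  i=3: ✓ (rhs at j=4; lhs holds on [3,3])
  i=4: ✓ (rhs at j=4)
  i=5: ✓ (rhs at j=5)
  i=6: ✗ (lhs fails at k=6 before rhs at j=7)
  i=7: ✓ (rhs at j=7)
Positions where it holds: {1, 2, 3, 4, 5, 7} → 6.

6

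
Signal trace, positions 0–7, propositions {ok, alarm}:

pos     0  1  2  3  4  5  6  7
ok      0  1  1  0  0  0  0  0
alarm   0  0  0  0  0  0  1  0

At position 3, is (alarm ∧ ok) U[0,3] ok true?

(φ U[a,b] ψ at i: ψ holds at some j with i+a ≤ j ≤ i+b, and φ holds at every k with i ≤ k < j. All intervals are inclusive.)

Need some j in [3,6] with ok, and (alarm ∧ ok) at every k in [3,j-1].
  j=3: ok false.
  j=4: ok false.
  j=5: ok false.
  j=6: ok false.
No j in the window works → until fails.

False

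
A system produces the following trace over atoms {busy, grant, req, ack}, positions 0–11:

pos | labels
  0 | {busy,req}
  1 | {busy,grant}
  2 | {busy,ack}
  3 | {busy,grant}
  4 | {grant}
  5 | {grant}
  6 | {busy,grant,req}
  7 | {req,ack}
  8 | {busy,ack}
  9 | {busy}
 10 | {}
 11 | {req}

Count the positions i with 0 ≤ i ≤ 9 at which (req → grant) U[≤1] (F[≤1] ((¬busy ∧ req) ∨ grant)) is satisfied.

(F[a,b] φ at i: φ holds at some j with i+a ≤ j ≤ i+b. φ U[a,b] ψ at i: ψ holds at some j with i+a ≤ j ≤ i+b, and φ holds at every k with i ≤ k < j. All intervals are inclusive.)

Evaluate at each i in [0,9]:
  i=0: ✓ (rhs at j=0)
  i=1: ✓ (rhs at j=1)
  i=2: ✓ (rhs at j=2)
  i=3: ✓ (rhs at j=3)
  i=4: ✓ (rhs at j=4)
  i=5: ✓ (rhs at j=5)
  i=6: ✓ (rhs at j=6)
  i=7: ✓ (rhs at j=7)
  i=8: ✗ (no rhs in [8,9])
  i=9: ✓ (rhs at j=10; lhs holds on [9,9])
Positions where it holds: {0, 1, 2, 3, 4, 5, 6, 7, 9} → 9.

9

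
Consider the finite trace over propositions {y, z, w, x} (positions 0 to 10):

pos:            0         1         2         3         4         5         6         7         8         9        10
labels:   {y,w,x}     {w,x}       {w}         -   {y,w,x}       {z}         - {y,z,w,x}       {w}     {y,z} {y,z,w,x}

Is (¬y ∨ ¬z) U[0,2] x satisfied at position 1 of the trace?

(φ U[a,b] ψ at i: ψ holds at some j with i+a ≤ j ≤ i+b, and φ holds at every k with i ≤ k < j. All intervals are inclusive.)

True

Need some j in [1,3] with x, and (¬y ∨ ¬z) at every k in [1,j-1].
  j=1: x holds; no prefix to check → satisfied.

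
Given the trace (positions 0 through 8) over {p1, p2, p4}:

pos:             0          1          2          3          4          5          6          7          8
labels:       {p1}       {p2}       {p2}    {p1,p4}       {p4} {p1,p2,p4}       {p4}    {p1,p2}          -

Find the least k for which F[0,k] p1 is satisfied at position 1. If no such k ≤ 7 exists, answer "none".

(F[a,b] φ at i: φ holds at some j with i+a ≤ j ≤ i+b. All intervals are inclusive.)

2

Scan j = 1,2,… for p1:
  j=1: fails
  j=2: fails
  j=3: holds
First hit at j=3, so smallest k = 3-1 = 2.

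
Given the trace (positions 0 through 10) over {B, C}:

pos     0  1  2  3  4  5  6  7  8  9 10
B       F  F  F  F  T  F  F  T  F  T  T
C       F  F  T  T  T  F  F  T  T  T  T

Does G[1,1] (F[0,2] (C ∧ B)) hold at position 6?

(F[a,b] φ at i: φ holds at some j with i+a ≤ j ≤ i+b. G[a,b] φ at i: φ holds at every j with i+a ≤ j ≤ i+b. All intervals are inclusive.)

Holds

Check F[0,2] (C ∧ B) at every j in [7,7]:
  j=7: holds (witness at 7)
All positions satisfy it → formula holds.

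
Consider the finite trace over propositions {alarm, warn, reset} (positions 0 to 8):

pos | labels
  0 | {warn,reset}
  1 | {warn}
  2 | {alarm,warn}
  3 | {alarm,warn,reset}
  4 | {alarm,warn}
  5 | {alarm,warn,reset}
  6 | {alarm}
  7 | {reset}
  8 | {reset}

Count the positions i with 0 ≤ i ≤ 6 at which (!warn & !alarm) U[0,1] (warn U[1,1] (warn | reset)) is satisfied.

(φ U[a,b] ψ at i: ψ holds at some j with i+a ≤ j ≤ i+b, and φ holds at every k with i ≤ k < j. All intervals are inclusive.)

5

Evaluate at each i in [0,6]:
  i=0: ✓ (rhs at j=0)
  i=1: ✓ (rhs at j=1)
  i=2: ✓ (rhs at j=2)
  i=3: ✓ (rhs at j=3)
  i=4: ✓ (rhs at j=4)
  i=5: ✗ (no rhs in [5,6])
  i=6: ✗ (no rhs in [6,7])
Positions where it holds: {0, 1, 2, 3, 4} → 5.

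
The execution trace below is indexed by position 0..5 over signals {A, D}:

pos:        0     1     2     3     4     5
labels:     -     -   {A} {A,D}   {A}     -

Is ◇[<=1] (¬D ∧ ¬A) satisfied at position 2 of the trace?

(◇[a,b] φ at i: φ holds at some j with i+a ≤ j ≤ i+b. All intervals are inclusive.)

Does not hold

Check (¬D ∧ ¬A) at each j in [2,3]:
  j=2: false
  j=3: false
No position in the window satisfies it → formula fails.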